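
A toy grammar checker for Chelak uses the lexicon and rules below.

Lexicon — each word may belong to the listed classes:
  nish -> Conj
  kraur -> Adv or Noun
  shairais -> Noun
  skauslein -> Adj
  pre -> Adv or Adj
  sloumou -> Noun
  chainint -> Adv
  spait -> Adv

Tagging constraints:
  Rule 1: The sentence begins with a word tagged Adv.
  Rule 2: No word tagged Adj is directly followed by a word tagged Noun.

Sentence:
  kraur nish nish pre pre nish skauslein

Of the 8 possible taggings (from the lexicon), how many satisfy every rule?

Candidates per position — 1:kraur {Adv,Noun}; 2:nish {Conj}; 3:nish {Conj}; 4:pre {Adv,Adj}; 5:pre {Adv,Adj}; 6:nish {Conj}; 7:skauslein {Adj}.
There are 8 candidate sequences in total.
The sequences that satisfy every rule: Adv Conj Conj Adv Adv Conj Adj; Adv Conj Conj Adv Adj Conj Adj; Adv Conj Conj Adj Adv Conj Adj; Adv Conj Conj Adj Adj Conj Adj.
Count = 4.

4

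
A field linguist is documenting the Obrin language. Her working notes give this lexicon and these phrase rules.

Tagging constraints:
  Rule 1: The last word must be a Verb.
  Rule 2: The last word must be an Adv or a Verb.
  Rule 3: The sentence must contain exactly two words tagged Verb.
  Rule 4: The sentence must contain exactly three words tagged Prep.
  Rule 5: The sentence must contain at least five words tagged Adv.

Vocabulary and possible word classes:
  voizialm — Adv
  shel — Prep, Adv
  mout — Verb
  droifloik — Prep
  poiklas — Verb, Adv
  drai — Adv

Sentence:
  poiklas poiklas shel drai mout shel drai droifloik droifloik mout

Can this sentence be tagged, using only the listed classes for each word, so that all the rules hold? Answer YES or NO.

YES

Candidates per position — 1:poiklas {Verb,Adv}; 2:poiklas {Verb,Adv}; 3:shel {Prep,Adv}; 4:drai {Adv}; 5:mout {Verb}; 6:shel {Prep,Adv}; 7:drai {Adv}; 8:droifloik {Prep}; 9:droifloik {Prep}; 10:mout {Verb}.
One satisfying assignment: Adv Adv Prep Adv Verb Adv Adv Prep Prep Verb.
Checking: rule 1 ok; rule 2 ok; rule 3 ok; rule 4 ok; rule 5 ok.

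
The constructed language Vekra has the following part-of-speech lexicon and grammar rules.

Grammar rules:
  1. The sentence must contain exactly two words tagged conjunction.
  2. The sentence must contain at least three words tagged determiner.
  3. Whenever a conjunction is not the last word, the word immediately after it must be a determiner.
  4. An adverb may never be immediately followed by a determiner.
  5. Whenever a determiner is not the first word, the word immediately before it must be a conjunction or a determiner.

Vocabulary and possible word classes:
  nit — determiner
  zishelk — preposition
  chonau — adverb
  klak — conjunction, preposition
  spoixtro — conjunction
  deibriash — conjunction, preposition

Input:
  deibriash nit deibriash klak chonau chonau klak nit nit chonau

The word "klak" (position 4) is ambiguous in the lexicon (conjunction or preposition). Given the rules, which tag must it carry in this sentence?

preposition

Candidates per position — 1:deibriash {conjunction,preposition}; 2:nit {determiner}; 3:deibriash {conjunction,preposition}; 4:klak {conjunction,preposition}; 5:chonau {adverb}; 6:chonau {adverb}; 7:klak {conjunction,preposition}; 8:nit {determiner}; 9:nit {determiner}; 10:chonau {adverb}.
At position 1, choosing preposition makes rule 5 impossible to satisfy; hence conjunction.
At position 3, choosing conjunction makes rule 3 impossible to satisfy; hence preposition.
At position 4, choosing conjunction makes rule 3 impossible to satisfy; hence preposition.
At position 7, choosing preposition makes rule 1 impossible to satisfy; hence conjunction.
That leaves exactly one tagging: conjunction determiner preposition preposition adverb adverb conjunction determiner determiner adverb.
Rule-by-rule: rule 1 satisfied; rule 2 satisfied; rule 3 satisfied; rule 4 satisfied; rule 5 satisfied.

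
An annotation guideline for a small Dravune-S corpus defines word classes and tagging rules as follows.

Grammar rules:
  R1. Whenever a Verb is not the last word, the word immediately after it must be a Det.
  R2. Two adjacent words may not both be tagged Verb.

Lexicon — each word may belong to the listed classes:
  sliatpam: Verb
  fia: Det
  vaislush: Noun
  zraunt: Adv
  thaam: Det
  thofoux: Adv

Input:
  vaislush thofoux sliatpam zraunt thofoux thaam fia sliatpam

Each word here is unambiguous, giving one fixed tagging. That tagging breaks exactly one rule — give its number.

1

Fixed tagging: Noun Adv Verb Adv Adv Det Det Verb.
Applying the rules: R1 fails, R2 ok.
Only rule 1 fails.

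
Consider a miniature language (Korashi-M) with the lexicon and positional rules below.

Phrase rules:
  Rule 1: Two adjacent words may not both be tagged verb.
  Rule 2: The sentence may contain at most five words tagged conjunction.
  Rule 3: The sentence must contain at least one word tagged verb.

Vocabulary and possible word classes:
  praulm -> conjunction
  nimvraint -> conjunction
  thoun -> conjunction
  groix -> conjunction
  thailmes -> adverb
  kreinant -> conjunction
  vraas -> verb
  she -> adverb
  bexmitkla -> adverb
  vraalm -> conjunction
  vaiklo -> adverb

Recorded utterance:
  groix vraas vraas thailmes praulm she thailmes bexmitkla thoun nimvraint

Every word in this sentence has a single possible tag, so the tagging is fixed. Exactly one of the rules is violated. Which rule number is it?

Fixed tagging: conjunction verb verb adverb conjunction adverb adverb adverb conjunction conjunction.
Checking each rule: R1 violated, R2 holds, R3 holds.
Only rule 1 fails.

1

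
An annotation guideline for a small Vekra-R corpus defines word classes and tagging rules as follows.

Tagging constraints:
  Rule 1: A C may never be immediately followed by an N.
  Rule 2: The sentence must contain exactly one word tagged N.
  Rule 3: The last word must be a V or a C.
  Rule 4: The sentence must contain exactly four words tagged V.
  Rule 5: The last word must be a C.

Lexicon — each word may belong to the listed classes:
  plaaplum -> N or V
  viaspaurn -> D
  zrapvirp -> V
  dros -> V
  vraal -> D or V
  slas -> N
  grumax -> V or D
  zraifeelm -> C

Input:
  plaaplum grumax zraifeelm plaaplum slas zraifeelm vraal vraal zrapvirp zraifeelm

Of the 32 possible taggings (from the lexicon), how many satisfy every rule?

3

Candidates per position — 1:plaaplum {N,V}; 2:grumax {V,D}; 3:zraifeelm {C}; 4:plaaplum {N,V}; 5:slas {N}; 6:zraifeelm {C}; 7:vraal {D,V}; 8:vraal {D,V}; 9:zrapvirp {V}; 10:zraifeelm {C}.
There are 32 candidate sequences in total.
The sequences that satisfy every rule: V V C V N C D D V C; V D C V N C D V V C; V D C V N C V D V C.
Count = 3.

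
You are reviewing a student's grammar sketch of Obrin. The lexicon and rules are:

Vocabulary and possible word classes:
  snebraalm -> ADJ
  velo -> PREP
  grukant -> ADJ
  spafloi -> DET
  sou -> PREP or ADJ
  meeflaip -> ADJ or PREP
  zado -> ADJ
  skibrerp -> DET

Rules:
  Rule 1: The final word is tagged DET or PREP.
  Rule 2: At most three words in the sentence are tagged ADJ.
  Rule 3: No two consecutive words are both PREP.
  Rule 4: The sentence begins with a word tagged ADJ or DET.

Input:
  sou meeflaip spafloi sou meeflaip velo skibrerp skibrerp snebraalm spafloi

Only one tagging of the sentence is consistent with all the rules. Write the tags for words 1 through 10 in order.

ADJ PREP DET PREP ADJ PREP DET DET ADJ DET

Candidates per position — 1:sou {PREP,ADJ}; 2:meeflaip {ADJ,PREP}; 3:spafloi {DET}; 4:sou {PREP,ADJ}; 5:meeflaip {ADJ,PREP}; 6:velo {PREP}; 7:skibrerp {DET}; 8:skibrerp {DET}; 9:snebraalm {ADJ}; 10:spafloi {DET}.
Position 1: PREP is ruled out by rule 4; that leaves ADJ.
Position 5: PREP is ruled out by rule 3; that leaves ADJ.
Position 2: ADJ is ruled out by rule 2; that leaves PREP.
Position 4: ADJ is ruled out by rule 2; that leaves PREP.
The only consistent sequence is: ADJ PREP DET PREP ADJ PREP DET DET ADJ DET.
Rule-by-rule: rule 1 satisfied; rule 2 satisfied; rule 3 satisfied; rule 4 satisfied.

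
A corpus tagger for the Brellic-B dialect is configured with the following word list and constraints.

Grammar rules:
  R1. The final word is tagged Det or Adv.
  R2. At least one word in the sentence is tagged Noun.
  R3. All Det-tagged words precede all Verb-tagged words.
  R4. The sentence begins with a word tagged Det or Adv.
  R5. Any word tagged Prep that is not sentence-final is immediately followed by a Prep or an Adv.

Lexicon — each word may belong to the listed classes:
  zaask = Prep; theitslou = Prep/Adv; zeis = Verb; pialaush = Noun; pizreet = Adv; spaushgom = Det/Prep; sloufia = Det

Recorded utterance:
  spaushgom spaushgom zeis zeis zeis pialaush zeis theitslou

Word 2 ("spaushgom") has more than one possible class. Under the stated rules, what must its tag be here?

Candidates per position — 1:spaushgom {Det,Prep}; 2:spaushgom {Det,Prep}; 3:zeis {Verb}; 4:zeis {Verb}; 5:zeis {Verb}; 6:pialaush {Noun}; 7:zeis {Verb}; 8:theitslou {Prep,Adv}.
If word 1 were Prep, no tagging could satisfy rule 4; so word 1 is Det.
If word 2 were Prep, no tagging could satisfy rule 5; so word 2 is Det.
If word 8 were Prep, no tagging could satisfy rule 1; so word 8 is Adv.
So the tagging must be: Det Det Verb Verb Verb Noun Verb Adv.
Checking: rule 1 satisfied; rule 2 satisfied; rule 3 satisfied; rule 4 satisfied; rule 5 satisfied.

Det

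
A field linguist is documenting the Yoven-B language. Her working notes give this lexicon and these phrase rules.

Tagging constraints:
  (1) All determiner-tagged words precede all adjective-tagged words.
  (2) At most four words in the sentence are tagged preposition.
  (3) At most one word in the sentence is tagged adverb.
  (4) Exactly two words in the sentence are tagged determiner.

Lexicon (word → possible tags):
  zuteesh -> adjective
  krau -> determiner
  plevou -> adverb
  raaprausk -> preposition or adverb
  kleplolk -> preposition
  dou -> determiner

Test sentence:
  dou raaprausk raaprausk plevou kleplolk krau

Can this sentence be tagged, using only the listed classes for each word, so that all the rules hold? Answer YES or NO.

YES

Candidates per position — 1:dou {determiner}; 2:raaprausk {preposition,adverb}; 3:raaprausk {preposition,adverb}; 4:plevou {adverb}; 5:kleplolk {preposition}; 6:krau {determiner}.
One satisfying assignment: determiner preposition preposition adverb preposition determiner.
Checking: rule 1 satisfied; rule 2 satisfied; rule 3 satisfied; rule 4 satisfied.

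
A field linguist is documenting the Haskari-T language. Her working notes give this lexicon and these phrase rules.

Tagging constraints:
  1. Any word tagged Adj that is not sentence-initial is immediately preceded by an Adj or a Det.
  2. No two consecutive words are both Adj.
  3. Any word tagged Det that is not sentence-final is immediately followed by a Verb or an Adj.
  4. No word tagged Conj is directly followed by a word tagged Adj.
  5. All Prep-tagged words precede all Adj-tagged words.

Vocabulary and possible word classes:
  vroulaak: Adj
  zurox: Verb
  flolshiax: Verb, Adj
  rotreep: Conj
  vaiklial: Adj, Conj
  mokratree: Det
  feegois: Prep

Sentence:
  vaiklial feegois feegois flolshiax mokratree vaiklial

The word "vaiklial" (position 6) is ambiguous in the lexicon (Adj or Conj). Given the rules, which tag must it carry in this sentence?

Candidates per position — 1:vaiklial {Adj,Conj}; 2:feegois {Prep}; 3:feegois {Prep}; 4:flolshiax {Verb,Adj}; 5:mokratree {Det}; 6:vaiklial {Adj,Conj}.
At position 1, choosing Adj makes rule 5 impossible to satisfy; hence Conj.
At position 4, choosing Adj makes rule 1 impossible to satisfy; hence Verb.
At position 6, choosing Conj makes rule 3 impossible to satisfy; hence Adj.
The unique satisfying tagging is: Conj Prep Prep Verb Det Adj.
Checking: rule 1 holds; rule 2 holds; rule 3 holds; rule 4 holds; rule 5 holds.

Adj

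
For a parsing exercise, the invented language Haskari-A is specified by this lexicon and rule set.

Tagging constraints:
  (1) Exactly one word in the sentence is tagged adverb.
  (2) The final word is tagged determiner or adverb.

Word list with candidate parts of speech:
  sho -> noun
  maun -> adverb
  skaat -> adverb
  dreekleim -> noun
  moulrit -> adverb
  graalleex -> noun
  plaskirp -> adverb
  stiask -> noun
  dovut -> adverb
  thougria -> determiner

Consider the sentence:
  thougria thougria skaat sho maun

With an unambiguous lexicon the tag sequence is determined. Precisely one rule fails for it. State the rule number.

Fixed tagging: determiner determiner adverb noun adverb.
Checking each rule: R1 ✗, R2 ✓.
Only rule 1 fails.

1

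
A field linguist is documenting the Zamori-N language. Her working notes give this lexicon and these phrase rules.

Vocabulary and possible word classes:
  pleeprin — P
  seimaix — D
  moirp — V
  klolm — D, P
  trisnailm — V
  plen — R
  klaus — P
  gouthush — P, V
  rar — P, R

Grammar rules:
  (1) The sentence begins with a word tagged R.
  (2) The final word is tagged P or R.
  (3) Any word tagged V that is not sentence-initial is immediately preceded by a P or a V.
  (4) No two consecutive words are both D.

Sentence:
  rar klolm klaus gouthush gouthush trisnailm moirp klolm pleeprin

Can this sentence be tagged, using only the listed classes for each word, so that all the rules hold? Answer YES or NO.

Candidates per position — 1:rar {P,R}; 2:klolm {D,P}; 3:klaus {P}; 4:gouthush {P,V}; 5:gouthush {P,V}; 6:trisnailm {V}; 7:moirp {V}; 8:klolm {D,P}; 9:pleeprin {P}.
One satisfying assignment: R D P P V V V P P.
Verifying each rule — rule 1 satisfied; rule 2 satisfied; rule 3 satisfied; rule 4 satisfied.

YES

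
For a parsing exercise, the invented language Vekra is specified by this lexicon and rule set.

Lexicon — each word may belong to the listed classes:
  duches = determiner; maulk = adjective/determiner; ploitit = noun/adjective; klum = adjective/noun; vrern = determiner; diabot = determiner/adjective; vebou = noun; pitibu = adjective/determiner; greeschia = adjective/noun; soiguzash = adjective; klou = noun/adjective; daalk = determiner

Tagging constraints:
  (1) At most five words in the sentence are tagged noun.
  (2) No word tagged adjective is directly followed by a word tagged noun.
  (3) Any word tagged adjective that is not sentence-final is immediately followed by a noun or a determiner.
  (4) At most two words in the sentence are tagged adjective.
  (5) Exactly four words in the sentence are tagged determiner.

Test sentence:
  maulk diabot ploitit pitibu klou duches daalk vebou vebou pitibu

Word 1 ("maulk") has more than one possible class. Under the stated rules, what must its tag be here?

Candidates per position — 1:maulk {adjective,determiner}; 2:diabot {determiner,adjective}; 3:ploitit {noun,adjective}; 4:pitibu {adjective,determiner}; 5:klou {noun,adjective}; 6:duches {determiner}; 7:daalk {determiner}; 8:vebou {noun}; 9:vebou {noun}; 10:pitibu {adjective,determiner}.
Position 1: the remaining choice is settled jointly with positions 2, 3, 4, 5, 10 — only adjective at position 1 is part of a tagging that satisfies every rule.
The unique satisfying tagging is: adjective determiner noun determiner noun determiner determiner noun noun adjective.
Check: rule 1 holds; rule 2 holds; rule 3 holds; rule 4 holds; rule 5 holds.

adjective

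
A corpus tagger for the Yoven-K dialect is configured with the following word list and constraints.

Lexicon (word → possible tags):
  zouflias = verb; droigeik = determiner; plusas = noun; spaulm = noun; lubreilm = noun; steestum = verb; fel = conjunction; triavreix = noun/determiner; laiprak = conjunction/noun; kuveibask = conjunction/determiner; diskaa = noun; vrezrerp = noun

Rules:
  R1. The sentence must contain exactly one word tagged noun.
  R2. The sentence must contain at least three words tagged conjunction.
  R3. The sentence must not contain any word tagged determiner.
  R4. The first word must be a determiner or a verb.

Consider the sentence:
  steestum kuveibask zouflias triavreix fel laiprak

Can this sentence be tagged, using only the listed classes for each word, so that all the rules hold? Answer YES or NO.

YES

Candidates per position — 1:steestum {verb}; 2:kuveibask {conjunction,determiner}; 3:zouflias {verb}; 4:triavreix {noun,determiner}; 5:fel {conjunction}; 6:laiprak {conjunction,noun}.
One satisfying assignment: verb conjunction verb noun conjunction conjunction.
Verifying each rule — rule 1 ok; rule 2 ok; rule 3 ok; rule 4 ok.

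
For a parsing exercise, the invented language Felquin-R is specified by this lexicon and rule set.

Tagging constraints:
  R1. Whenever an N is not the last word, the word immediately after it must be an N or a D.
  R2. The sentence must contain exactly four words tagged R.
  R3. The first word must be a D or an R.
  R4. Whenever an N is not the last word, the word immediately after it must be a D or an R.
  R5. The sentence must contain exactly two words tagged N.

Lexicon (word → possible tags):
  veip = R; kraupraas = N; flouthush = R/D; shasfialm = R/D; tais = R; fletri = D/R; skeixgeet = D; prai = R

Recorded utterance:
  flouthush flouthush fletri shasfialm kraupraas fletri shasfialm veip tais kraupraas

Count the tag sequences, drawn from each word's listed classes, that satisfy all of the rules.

Candidates per position — 1:flouthush {R,D}; 2:flouthush {R,D}; 3:fletri {D,R}; 4:shasfialm {R,D}; 5:kraupraas {N}; 6:fletri {D,R}; 7:shasfialm {R,D}; 8:veip {R}; 9:tais {R}; 10:kraupraas {N}.
There are 64 candidate sequences in total.
Checking each against the rules leaves 10 sequences.
Count = 10.

10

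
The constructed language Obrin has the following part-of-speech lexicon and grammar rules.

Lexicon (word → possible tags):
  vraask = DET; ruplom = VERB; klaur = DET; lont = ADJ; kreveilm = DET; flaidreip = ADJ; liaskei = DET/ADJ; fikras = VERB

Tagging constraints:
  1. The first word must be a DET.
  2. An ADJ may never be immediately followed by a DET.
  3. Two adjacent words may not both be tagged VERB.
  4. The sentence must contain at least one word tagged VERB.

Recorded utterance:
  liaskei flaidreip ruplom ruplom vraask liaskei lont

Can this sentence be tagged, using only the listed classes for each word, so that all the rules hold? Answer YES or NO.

Candidates per position — 1:liaskei {DET,ADJ}; 2:flaidreip {ADJ}; 3:ruplom {VERB}; 4:ruplom {VERB}; 5:vraask {DET}; 6:liaskei {DET,ADJ}; 7:lont {ADJ}.
Rule 3 cannot be satisfied by any choice of tags from the lexicon.
So there is no consistent tagging.

NO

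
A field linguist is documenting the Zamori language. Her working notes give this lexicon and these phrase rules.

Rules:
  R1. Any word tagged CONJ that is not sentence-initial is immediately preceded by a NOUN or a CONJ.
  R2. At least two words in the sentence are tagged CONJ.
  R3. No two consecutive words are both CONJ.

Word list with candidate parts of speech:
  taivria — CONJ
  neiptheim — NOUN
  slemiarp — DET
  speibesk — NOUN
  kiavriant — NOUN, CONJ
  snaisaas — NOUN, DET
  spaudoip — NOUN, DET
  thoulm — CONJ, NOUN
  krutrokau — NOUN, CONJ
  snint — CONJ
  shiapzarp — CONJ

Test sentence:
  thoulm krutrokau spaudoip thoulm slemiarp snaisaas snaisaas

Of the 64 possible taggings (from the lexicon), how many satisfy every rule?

8

Candidates per position — 1:thoulm {CONJ,NOUN}; 2:krutrokau {NOUN,CONJ}; 3:spaudoip {NOUN,DET}; 4:thoulm {CONJ,NOUN}; 5:slemiarp {DET}; 6:snaisaas {NOUN,DET}; 7:snaisaas {NOUN,DET}.
There are 64 candidate sequences in total.
Checking each against the rules leaves 8 sequences.
Count = 8.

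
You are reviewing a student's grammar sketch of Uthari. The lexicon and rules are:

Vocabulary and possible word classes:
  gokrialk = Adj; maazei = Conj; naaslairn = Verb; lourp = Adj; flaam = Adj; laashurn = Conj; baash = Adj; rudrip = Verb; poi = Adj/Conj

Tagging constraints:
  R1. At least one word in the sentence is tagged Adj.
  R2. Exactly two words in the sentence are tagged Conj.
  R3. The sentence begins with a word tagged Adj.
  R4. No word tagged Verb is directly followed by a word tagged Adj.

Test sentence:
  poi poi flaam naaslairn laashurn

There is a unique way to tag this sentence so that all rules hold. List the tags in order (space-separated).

Adj Conj Adj Verb Conj

Candidates per position — 1:poi {Adj,Conj}; 2:poi {Adj,Conj}; 3:flaam {Adj}; 4:naaslairn {Verb}; 5:laashurn {Conj}.
Position 1: Conj is ruled out by rule 3; that leaves Adj.
Position 2: Adj is ruled out by rule 2; that leaves Conj.
So the tagging must be: Adj Conj Adj Verb Conj.
Check: rule 1 ok; rule 2 ok; rule 3 ok; rule 4 ok.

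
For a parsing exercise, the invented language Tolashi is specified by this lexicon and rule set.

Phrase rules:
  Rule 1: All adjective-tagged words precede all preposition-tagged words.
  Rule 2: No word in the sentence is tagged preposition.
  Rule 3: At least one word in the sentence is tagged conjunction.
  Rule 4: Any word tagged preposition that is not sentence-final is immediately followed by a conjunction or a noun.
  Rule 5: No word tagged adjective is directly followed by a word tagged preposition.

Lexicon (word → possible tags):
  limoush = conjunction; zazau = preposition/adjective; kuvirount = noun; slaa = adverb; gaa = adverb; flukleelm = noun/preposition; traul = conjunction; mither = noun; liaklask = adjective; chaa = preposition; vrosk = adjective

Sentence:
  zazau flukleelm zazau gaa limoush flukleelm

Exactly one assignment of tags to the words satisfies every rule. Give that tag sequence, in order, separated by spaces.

Candidates per position — 1:zazau {preposition,adjective}; 2:flukleelm {noun,preposition}; 3:zazau {preposition,adjective}; 4:gaa {adverb}; 5:limoush {conjunction}; 6:flukleelm {noun,preposition}.
Position 1: preposition is ruled out by rule 2; that leaves adjective.
Position 2: preposition is ruled out by rule 2; that leaves noun.
Position 3: preposition is ruled out by rule 2; that leaves adjective.
Position 6: preposition is ruled out by rule 2; that leaves noun.
So the tagging must be: adjective noun adjective adverb conjunction noun.
Rule-by-rule: rule 1 ok; rule 2 ok; rule 3 ok; rule 4 ok; rule 5 ok.

adjective noun adjective adverb conjunction noun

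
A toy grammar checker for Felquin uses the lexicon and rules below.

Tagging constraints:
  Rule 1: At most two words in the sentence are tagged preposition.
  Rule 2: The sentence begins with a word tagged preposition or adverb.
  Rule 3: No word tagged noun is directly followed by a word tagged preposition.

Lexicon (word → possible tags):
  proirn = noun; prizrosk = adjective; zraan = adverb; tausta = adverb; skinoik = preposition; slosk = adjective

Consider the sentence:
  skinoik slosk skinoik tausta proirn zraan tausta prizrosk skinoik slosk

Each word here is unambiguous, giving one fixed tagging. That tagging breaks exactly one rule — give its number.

1

Fixed tagging: preposition adjective preposition adverb noun adverb adverb adjective preposition adjective.
Rule check: R1 fail, R2 pass, R3 pass.
Only rule 1 fails.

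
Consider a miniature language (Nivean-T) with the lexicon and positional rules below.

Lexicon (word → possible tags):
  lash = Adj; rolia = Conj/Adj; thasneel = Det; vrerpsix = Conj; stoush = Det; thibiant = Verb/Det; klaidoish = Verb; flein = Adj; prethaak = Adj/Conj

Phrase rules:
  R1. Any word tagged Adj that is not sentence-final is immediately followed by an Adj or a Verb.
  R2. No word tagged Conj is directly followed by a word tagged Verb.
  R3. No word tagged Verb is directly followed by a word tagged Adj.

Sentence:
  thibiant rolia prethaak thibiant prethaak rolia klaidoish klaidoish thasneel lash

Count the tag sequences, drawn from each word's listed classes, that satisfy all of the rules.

Candidates per position — 1:thibiant {Verb,Det}; 2:rolia {Conj,Adj}; 3:prethaak {Adj,Conj}; 4:thibiant {Verb,Det}; 5:prethaak {Adj,Conj}; 6:rolia {Conj,Adj}; 7:klaidoish {Verb}; 8:klaidoish {Verb}; 9:thasneel {Det}; 10:lash {Adj}.
There are 64 candidate sequences in total.
Checking each against the rules leaves 7 sequences.
Count = 7.

7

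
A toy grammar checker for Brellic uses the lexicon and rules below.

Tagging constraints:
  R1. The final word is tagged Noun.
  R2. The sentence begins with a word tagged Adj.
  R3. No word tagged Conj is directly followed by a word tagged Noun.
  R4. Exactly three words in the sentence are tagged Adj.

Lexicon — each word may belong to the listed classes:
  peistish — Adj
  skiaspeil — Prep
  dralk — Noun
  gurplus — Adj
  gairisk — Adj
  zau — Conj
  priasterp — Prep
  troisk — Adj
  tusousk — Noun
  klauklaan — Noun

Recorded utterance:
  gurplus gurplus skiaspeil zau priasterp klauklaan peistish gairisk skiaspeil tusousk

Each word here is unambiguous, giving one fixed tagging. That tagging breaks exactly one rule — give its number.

Fixed tagging: Adj Adj Prep Conj Prep Noun Adj Adj Prep Noun.
Applying the rules: R1 pass, R2 pass, R3 pass, R4 fail.
Only rule 4 fails.

4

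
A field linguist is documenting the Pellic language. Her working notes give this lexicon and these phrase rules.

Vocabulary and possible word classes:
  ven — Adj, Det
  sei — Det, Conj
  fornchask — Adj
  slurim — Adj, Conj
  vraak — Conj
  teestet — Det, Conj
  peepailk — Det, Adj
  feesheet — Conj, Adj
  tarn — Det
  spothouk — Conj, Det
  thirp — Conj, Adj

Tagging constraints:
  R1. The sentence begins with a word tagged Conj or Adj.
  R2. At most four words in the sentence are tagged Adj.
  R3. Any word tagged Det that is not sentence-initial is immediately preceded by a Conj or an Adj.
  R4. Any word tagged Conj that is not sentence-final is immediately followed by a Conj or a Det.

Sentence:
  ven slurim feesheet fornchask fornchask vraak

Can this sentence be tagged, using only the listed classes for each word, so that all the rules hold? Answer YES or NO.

Candidates per position — 1:ven {Adj,Det}; 2:slurim {Adj,Conj}; 3:feesheet {Conj,Adj}; 4:fornchask {Adj}; 5:fornchask {Adj}; 6:vraak {Conj}.
Every candidate sequence violates at least one rule; no consistent tagging exists.

NO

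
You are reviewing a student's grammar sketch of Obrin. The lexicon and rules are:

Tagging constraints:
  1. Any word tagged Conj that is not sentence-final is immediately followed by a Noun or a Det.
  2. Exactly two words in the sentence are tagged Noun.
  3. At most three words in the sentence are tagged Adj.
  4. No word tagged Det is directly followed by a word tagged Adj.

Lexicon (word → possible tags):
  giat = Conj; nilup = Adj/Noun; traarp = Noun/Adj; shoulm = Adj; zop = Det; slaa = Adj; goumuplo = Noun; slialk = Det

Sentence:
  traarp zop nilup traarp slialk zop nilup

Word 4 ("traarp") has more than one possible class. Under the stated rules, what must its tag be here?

Adj

Candidates per position — 1:traarp {Noun,Adj}; 2:zop {Det}; 3:nilup {Adj,Noun}; 4:traarp {Noun,Adj}; 5:slialk {Det}; 6:zop {Det}; 7:nilup {Adj,Noun}.
Word 3 cannot be Adj — rule 4 would then fail for every completion. It is Noun.
Word 7 cannot be Adj — rule 4 would then fail for every completion. It is Noun.
Word 1 cannot be Noun — rule 2 would then fail for every completion. It is Adj.
Word 4 cannot be Noun — rule 2 would then fail for every completion. It is Adj.
That leaves exactly one tagging: Adj Det Noun Adj Det Det Noun.
Checking: rule 1 satisfied; rule 2 satisfied; rule 3 satisfied; rule 4 satisfied.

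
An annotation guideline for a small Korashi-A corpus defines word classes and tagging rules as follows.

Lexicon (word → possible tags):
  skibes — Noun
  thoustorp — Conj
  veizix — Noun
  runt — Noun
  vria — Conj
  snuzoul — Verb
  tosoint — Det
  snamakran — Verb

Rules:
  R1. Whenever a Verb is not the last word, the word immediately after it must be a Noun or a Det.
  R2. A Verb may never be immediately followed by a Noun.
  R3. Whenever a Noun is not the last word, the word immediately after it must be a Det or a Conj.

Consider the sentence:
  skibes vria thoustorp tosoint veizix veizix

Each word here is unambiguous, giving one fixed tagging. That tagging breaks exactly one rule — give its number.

Fixed tagging: Noun Conj Conj Det Noun Noun.
Applying the rules: R1 ✓, R2 ✓, R3 ✗.
Only rule 3 fails.

3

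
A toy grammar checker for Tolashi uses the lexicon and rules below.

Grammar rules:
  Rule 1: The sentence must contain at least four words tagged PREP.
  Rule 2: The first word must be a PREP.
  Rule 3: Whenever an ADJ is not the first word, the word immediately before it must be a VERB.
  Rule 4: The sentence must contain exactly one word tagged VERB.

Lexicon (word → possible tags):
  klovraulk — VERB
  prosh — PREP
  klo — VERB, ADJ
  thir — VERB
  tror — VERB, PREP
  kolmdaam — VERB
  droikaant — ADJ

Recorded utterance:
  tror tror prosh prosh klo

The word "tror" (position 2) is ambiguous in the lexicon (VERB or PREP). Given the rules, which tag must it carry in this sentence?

PREP

Candidates per position — 1:tror {VERB,PREP}; 2:tror {VERB,PREP}; 3:prosh {PREP}; 4:prosh {PREP}; 5:klo {VERB,ADJ}.
Word 1 cannot be VERB — rule 1 would then fail for every completion. It is PREP.
Word 2 cannot be VERB — rule 1 would then fail for every completion. It is PREP.
Word 5 cannot be ADJ — rule 3 would then fail for every completion. It is VERB.
The unique satisfying tagging is: PREP PREP PREP PREP VERB.
Rule-by-rule: rule 1 ✓; rule 2 ✓; rule 3 ✓; rule 4 ✓.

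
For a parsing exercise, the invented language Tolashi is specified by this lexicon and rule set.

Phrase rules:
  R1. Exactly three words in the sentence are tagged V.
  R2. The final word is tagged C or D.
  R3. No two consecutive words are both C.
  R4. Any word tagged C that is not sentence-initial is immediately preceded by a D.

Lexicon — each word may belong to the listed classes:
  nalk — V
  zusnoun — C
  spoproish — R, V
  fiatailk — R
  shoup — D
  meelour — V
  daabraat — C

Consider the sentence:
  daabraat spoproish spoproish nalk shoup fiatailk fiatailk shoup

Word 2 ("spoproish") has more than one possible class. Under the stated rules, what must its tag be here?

V

Candidates per position — 1:daabraat {C}; 2:spoproish {R,V}; 3:spoproish {R,V}; 4:nalk {V}; 5:shoup {D}; 6:fiatailk {R}; 7:fiatailk {R}; 8:shoup {D}.
If word 2 were R, no tagging could satisfy rule 1; so word 2 is V.
If word 3 were R, no tagging could satisfy rule 1; so word 3 is V.
That leaves exactly one tagging: C V V V D R R D.
Check: rule 1 ok; rule 2 ok; rule 3 ok; rule 4 ok.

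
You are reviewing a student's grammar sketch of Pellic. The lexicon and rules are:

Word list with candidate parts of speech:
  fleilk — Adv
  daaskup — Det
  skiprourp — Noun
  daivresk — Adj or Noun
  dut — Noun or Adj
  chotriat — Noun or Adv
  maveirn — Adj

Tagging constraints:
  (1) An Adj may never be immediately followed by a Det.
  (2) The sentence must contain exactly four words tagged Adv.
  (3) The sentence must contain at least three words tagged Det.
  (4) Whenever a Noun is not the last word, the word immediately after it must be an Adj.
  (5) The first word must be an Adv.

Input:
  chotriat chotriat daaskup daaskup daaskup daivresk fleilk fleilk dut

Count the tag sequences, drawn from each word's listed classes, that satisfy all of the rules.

Candidates per position — 1:chotriat {Noun,Adv}; 2:chotriat {Noun,Adv}; 3:daaskup {Det}; 4:daaskup {Det}; 5:daaskup {Det}; 6:daivresk {Adj,Noun}; 7:fleilk {Adv}; 8:fleilk {Adv}; 9:dut {Noun,Adj}.
There are 16 candidate sequences in total.
The sequences that satisfy every rule: Adv Adv Det Det Det Adj Adv Adv Noun; Adv Adv Det Det Det Adj Adv Adv Adj.
Count = 2.

2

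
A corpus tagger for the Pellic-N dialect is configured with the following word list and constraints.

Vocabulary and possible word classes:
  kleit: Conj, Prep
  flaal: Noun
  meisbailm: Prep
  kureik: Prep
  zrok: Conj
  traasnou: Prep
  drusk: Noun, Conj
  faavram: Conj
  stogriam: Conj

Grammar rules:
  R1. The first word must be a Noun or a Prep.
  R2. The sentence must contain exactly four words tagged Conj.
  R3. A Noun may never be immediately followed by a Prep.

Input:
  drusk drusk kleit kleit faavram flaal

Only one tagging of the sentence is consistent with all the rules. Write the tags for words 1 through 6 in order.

Noun Conj Conj Conj Conj Noun

Candidates per position — 1:drusk {Noun,Conj}; 2:drusk {Noun,Conj}; 3:kleit {Conj,Prep}; 4:kleit {Conj,Prep}; 5:faavram {Conj}; 6:flaal {Noun}.
At position 1, choosing Conj makes rule 1 impossible to satisfy; hence Noun.
At position 2, choosing Noun makes rule 2 impossible to satisfy; hence Conj.
At position 3, choosing Prep makes rule 2 impossible to satisfy; hence Conj.
At position 4, choosing Prep makes rule 2 impossible to satisfy; hence Conj.
So the tagging must be: Noun Conj Conj Conj Conj Noun.
Verifying each rule — rule 1 holds; rule 2 holds; rule 3 holds.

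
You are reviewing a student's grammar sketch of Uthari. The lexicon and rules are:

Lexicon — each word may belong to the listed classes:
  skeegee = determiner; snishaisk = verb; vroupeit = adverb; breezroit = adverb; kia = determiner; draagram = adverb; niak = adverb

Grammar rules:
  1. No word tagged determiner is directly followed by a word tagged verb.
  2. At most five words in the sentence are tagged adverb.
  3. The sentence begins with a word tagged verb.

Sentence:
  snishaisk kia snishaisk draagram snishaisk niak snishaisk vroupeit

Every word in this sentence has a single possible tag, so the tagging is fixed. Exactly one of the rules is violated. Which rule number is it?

Fixed tagging: verb determiner verb adverb verb adverb verb adverb.
Checking each rule: R1 fail, R2 pass, R3 pass.
Only rule 1 fails.

1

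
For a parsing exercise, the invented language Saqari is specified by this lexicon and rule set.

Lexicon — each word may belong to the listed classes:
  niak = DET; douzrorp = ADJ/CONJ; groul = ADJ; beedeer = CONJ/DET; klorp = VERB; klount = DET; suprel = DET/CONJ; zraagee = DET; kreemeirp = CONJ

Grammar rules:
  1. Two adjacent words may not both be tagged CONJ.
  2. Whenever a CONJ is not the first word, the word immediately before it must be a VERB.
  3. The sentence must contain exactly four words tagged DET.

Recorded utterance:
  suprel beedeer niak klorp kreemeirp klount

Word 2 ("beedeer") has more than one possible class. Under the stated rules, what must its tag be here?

Candidates per position — 1:suprel {DET,CONJ}; 2:beedeer {CONJ,DET}; 3:niak {DET}; 4:klorp {VERB}; 5:kreemeirp {CONJ}; 6:klount {DET}.
Position 1: CONJ is ruled out by rule 3; that leaves DET.
Position 2: CONJ is ruled out by rule 2; that leaves DET.
The only consistent sequence is: DET DET DET VERB CONJ DET.
Rule-by-rule: rule 1 ok; rule 2 ok; rule 3 ok.

DET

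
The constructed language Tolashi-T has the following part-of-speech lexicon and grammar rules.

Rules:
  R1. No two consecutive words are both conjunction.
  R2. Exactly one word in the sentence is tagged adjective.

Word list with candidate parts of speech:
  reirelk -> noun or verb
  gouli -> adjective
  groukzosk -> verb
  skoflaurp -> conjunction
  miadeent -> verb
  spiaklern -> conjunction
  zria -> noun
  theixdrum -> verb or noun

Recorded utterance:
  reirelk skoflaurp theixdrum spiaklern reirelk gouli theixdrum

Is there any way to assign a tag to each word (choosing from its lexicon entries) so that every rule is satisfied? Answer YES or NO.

YES

Candidates per position — 1:reirelk {noun,verb}; 2:skoflaurp {conjunction}; 3:theixdrum {verb,noun}; 4:spiaklern {conjunction}; 5:reirelk {noun,verb}; 6:gouli {adjective}; 7:theixdrum {verb,noun}.
One satisfying assignment: verb conjunction noun conjunction verb adjective noun.
Checking: rule 1 ok; rule 2 ok.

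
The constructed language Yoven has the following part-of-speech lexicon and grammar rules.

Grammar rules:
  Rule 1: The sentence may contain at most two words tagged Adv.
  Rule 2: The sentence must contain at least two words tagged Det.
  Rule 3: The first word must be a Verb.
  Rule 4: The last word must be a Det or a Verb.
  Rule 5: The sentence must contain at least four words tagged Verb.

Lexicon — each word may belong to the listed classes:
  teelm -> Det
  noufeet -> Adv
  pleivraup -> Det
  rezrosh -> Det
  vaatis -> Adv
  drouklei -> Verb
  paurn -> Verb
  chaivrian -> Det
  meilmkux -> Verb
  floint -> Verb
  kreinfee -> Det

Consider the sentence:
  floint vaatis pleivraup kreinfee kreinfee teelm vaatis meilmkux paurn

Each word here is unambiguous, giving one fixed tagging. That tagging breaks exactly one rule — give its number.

Fixed tagging: Verb Adv Det Det Det Det Adv Verb Verb.
Checking each rule: R1 holds, R2 holds, R3 holds, R4 holds, R5 violated.
Only rule 5 fails.

5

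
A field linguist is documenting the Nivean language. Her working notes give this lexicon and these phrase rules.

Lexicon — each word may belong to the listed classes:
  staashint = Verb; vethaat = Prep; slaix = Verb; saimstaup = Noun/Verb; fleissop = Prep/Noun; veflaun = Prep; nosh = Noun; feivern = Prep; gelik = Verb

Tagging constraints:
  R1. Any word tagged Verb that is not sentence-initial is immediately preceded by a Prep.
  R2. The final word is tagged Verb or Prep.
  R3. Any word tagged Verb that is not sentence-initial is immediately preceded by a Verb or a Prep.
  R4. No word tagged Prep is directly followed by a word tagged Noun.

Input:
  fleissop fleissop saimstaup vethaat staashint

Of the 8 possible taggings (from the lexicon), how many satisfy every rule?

3

Candidates per position — 1:fleissop {Prep,Noun}; 2:fleissop {Prep,Noun}; 3:saimstaup {Noun,Verb}; 4:vethaat {Prep}; 5:staashint {Verb}.
There are 8 candidate sequences in total.
The sequences that satisfy every rule: Prep Prep Verb Prep Verb; Noun Prep Verb Prep Verb; Noun Noun Noun Prep Verb.
Count = 3.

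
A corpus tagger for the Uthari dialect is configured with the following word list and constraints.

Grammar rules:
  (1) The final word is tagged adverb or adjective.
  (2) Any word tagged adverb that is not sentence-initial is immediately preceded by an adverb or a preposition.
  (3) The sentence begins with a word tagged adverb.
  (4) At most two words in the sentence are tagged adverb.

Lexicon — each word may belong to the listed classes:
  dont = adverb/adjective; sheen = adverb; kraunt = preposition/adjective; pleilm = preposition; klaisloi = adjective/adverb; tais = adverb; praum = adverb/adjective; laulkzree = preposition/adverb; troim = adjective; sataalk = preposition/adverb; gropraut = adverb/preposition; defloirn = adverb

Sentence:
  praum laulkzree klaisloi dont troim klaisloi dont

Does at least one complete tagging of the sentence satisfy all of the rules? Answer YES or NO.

Candidates per position — 1:praum {adverb,adjective}; 2:laulkzree {preposition,adverb}; 3:klaisloi {adjective,adverb}; 4:dont {adverb,adjective}; 5:troim {adjective}; 6:klaisloi {adjective,adverb}; 7:dont {adverb,adjective}.
One satisfying assignment: adverb adverb adjective adjective adjective adjective adjective.
Check: rule 1 ✓; rule 2 ✓; rule 3 ✓; rule 4 ✓.

YES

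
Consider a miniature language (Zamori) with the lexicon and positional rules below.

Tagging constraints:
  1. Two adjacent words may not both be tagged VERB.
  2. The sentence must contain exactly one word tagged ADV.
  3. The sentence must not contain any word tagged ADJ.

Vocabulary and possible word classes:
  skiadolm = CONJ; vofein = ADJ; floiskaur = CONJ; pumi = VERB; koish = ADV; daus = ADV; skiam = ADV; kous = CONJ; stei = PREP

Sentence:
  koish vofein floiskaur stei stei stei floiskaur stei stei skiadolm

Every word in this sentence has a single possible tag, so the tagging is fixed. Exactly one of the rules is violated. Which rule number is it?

3

Fixed tagging: ADV ADJ CONJ PREP PREP PREP CONJ PREP PREP CONJ.
Rule check: R1 ok, R2 ok, R3 fails.
Only rule 3 fails.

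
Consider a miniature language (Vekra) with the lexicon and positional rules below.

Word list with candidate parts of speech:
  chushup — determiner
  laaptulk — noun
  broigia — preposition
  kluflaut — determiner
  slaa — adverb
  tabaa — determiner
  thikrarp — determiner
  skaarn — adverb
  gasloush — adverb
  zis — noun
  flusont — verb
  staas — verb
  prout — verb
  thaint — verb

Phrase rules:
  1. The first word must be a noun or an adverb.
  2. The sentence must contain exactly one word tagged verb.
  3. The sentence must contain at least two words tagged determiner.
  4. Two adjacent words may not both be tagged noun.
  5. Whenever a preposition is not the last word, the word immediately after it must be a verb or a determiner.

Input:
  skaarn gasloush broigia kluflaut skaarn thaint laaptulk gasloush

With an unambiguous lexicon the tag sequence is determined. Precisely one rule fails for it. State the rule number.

Fixed tagging: adverb adverb preposition determiner adverb verb noun adverb.
Rule check: R1 holds, R2 holds, R3 violated, R4 holds, R5 holds.
Only rule 3 fails.

3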